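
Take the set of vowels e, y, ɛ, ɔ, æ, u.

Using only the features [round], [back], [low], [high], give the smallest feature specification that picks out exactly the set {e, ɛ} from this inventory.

[-low, -round]

/e, ɛ/ are all [-low], [-round], and no other segment in the inventory matches both values. Dropping any one of them over-generates: [-round] alone would also admit /æ/; [-low] alone would also admit /y, ɔ, u/. No other single listed feature picks out exactly this set either, so fewer than two features will not do.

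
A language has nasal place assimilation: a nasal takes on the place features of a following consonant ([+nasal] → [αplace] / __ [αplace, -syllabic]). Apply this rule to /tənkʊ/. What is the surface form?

[təŋkʊ]

In /tənkʊ/, the nasal /n/ precedes /k/, which is [+dorsal]. The nasal assimilates in place, becoming the [+dorsal] nasal /ŋ/. The surface form is [təŋkʊ].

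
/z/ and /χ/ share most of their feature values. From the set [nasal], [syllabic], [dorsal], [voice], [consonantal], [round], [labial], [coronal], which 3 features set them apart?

[voice], [coronal], [dorsal]

/z/ (voiced alveolar fricative) and /χ/ (voiceless uvular fricative) agree on [-nasal], [-syllabic], [+consonantal], [-round], [-labial]. They differ on [voice] (/z/ [+], /χ/ [-]), [coronal] (/z/ [+], /χ/ [-]), [dorsal] (/z/ [-], /χ/ [+]).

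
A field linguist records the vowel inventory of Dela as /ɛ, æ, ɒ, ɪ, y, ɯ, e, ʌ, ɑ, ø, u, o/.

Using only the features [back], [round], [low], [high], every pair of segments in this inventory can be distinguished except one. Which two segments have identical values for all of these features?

ɛ, e

Both /ɛ/ and /e/ are [−back], [−round], [−low], [−high]. Since the list omits [tense] — which does distinguish the mid front unrounded lax vowel from the mid front unrounded tense vowel — this pair collapses; all other pairs remain distinct.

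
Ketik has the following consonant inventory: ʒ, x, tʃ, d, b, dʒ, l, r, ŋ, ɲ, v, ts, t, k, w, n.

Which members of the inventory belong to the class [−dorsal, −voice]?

Among the inventory, the [−dorsal] segments are /ʒ, tʃ, d, b, dʒ, l, r, v, ts, t, n/.
Within that set, [−voice] leaves /tʃ, ts, t/.

tʃ, ts, t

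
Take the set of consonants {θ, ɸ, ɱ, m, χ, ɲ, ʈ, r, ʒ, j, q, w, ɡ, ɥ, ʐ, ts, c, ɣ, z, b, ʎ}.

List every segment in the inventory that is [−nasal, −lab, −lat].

θ, χ, ʈ, r, ʒ, j, q, ɡ, ʐ, ts, c, ɣ, z

First, the [−nasal] segments are /θ, ɸ, χ, ʈ, r, ʒ, j, q, w, ɡ, ɥ, ʐ, ts, c, ɣ, z, b, ʎ/.
Of those, [−labial] gives /θ, χ, ʈ, r, ʒ, j, q, ɡ, ʐ, ts, c, ɣ, z, ʎ/.
Within that set, [−lateral] leaves /θ, χ, ʈ, r, ʒ, j, q, ɡ, ʐ, ts, c, ɣ, z/.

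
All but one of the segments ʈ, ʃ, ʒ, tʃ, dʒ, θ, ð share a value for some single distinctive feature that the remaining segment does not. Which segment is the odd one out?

/tʃ, ʃ, ʒ, dʒ, θ, ð/ are all [+distributed], but /ʈ/ (voiceless retroflex stop) is [−distributed]. No other single segment can be removed to leave a set sharing one feature value that the removed segment lacks, so /ʈ/ is the odd one out.

ʈ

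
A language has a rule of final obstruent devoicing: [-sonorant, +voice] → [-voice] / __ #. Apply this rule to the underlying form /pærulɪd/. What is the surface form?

[pærulɪt]

The only segment in the rule's environment that also matches [-sonorant, +voice] is /d/. Applying [-voice] turns the voiced alveolar stop into /t/ (voiceless alveolar stop), giving [pærulɪt].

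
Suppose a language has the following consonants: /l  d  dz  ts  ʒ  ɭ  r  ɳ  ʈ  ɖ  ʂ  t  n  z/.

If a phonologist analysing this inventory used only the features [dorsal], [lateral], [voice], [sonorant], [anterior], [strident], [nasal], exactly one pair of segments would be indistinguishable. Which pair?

dz, z

Both /dz/ and /z/ are [−dorsal], [−lateral], [+voice], [−sonorant], [+anterior], [+strident], [−nasal]. Since the list omits [continuant] — which does distinguish the voiced alveolar affricate from the voiced alveolar fricative — this pair collapses; all other pairs remain distinct.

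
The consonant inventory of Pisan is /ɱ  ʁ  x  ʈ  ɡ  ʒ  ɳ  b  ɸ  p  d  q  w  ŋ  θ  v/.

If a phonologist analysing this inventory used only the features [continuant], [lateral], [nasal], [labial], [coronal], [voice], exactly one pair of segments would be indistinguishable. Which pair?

On the given features, /v/ and /w/ have an identical profile: [+continuant], [−lateral], [−nasal], [+labial], [−coronal], [+voice]. No other two segments in the inventory coincide on all 6 features. (They do differ in [sonorant], [round] and [dorsal], which are not among the given features.)

v, w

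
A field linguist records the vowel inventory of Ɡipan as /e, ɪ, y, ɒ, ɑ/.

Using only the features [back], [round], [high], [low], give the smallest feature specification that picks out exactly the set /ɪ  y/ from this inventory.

/ɪ, y/ are exactly the [+high] segments in the inventory, so a single feature suffices.

[+high]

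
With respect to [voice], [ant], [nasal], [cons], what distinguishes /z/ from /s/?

[voice]

The two segments share [+anterior], [−nasal], [+consonantal]. The only feature from the list on which they differ: /z/ is [+voice] while /s/ is [−voice].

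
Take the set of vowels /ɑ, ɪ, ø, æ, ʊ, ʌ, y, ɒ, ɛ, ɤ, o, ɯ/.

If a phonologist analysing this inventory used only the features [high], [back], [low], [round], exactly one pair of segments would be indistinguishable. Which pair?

ʌ, ɤ

Both /ʌ/ and /ɤ/ are [−high], [+back], [−low], [−round]. Since the list omits [tense] — which does distinguish the mid back unrounded lax vowel from the mid back unrounded tense vowel — this pair collapses; all other pairs remain distinct.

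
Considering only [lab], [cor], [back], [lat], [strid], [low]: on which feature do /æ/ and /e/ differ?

[low]

/æ/ is the low front unrounded vowel and /e/ is the mid front unrounded tense vowel. Both are [-labial], [-coronal], [-back], [-lateral], [-strident]. /æ/ is [+low] while /e/ is [-low], so the distinguishing feature is [low].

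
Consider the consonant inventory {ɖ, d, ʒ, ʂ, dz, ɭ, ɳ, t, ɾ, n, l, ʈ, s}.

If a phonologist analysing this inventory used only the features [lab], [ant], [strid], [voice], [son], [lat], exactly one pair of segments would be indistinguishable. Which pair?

n, ɾ

Both /n/ and /ɾ/ are [−labial], [+anterior], [−strident], [+voice], [+sonorant], [−lateral]. Since the list omits [nasal] — which does distinguish the alveolar nasal from the alveolar tap — this pair collapses; all other pairs remain distinct.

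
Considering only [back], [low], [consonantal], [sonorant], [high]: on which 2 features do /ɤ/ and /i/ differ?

/ɤ/ (mid back unrounded tense vowel) and /i/ (high front unrounded tense vowel) agree on [-low], [-consonantal], [+sonorant]. They differ on [high] (/ɤ/ [-], /i/ [+]), [back] (/ɤ/ [+], /i/ [-]).

[high], [back]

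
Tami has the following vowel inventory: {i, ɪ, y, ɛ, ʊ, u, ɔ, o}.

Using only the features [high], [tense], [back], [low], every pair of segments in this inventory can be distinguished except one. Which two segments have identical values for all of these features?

/y/ (high front rounded tense vowel) and /i/ (high front unrounded tense vowel) are both [+high], [+tense], [−back], [−low], so none of the listed features separates them. (They do differ in [labial] and [round], which are not among the given features.) Every other pair in the inventory differs on at least one listed feature.

y, i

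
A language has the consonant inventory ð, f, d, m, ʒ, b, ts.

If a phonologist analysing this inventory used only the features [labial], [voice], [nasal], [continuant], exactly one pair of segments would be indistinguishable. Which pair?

ʒ, ð

On the given features, /ʒ/ and /ð/ have an identical profile: [−labial], [+voice], [−nasal], [+continuant]. No other two segments in the inventory coincide on all 4 features. (They do differ in [strident] and [anterior], which are not among the given features.)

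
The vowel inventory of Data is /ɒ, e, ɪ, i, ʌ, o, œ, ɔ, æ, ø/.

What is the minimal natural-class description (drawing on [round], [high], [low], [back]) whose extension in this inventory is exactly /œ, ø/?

[-back, +round]

The class [-back], [+round] has exactly /œ, ø/ as its extension in this inventory. No smaller conjunction from the listed features achieves this: [+round] alone would also admit /ɒ, o, ɔ/; [-back] alone would also admit /e, ɪ, i, æ/; and checking the remaining single features turns up none with this extension.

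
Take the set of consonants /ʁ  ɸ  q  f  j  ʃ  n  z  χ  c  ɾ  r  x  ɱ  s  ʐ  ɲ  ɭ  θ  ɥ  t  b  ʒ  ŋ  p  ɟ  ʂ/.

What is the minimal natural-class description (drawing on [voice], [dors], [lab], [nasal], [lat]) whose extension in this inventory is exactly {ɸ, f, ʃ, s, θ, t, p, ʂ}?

[-voice, -dors]

The class [-voice], [-dorsal] has exactly /ɸ, f, ʃ, s, θ, t, p, ʂ/ as its extension in this inventory. No smaller conjunction from the listed features achieves this: [-dorsal] alone would also admit /n, z, ɾ, r, …/; [-voice] alone would also admit /q, χ, c, x/; and checking the remaining single features turns up none with this extension.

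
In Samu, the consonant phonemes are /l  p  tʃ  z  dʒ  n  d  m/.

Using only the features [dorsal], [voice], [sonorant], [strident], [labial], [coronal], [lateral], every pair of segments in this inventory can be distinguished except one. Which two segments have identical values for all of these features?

/dʒ/ (voiced postalveolar affricate) and /z/ (voiced alveolar fricative) are both [-dorsal], [+voice], [-sonorant], [+strident], [-labial], [+coronal], [-lateral], so none of the listed features separates them. (They do differ in [continuant], [anterior] and [distributed], which are not among the given features.) Every other pair in the inventory differs on at least one listed feature.

dʒ, z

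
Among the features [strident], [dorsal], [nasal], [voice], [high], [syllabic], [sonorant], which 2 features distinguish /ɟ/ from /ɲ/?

/ɟ/ (voiced palatal stop) and /ɲ/ (palatal nasal) agree on [−strident], [+dorsal], [+voice], [+high], [−syllabic]. They differ on [sonorant] (/ɟ/ [−], /ɲ/ [+]), [nasal] (/ɟ/ [−], /ɲ/ [+]).

[sonorant], [nasal]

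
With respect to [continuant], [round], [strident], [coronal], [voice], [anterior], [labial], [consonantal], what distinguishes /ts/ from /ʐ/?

/ts/ is the voiceless alveolar affricate and /ʐ/ is the voiced retroflex fricative. Both are [-round], [+strident], [+coronal], [-labial], [+consonantal]. /ts/ is [-voice] while /ʐ/ is [+voice]; /ts/ is [-continuant] while /ʐ/ is [+continuant]; /ts/ is [+anterior] while /ʐ/ is [-anterior], so the distinguishing features are [voice], [continuant], [anterior].

[voice], [continuant], [anterior]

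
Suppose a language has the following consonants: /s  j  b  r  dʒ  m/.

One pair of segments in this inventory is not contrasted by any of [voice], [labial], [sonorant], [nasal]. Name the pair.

r, j

/r/ (alveolar trill) and /j/ (palatal glide) are both [+voice], [−labial], [+sonorant], [−nasal], so none of the listed features separates them. (They do differ in [dorsal], which is not among the given features.) Every other pair in the inventory differs on at least one listed feature.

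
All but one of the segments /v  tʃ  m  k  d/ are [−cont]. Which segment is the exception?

Every segment except /v/ is [−continuant]. /v/ (voiced labiodental fricative) is [+continuant], so it is the exception.

v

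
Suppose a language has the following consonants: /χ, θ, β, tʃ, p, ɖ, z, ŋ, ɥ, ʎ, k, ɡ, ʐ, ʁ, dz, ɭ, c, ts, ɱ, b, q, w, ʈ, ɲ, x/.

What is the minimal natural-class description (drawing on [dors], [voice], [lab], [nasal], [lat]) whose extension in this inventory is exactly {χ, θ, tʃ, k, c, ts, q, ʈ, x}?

/χ, θ, tʃ, k, c, ts, q, ʈ, x/ are all [−voice], [−labial], and no other segment in the inventory matches both values. Dropping any one of them over-generates: [−labial] alone would also admit /ɖ, z, ŋ, ʎ, …/; [−voice] alone would also admit /p/. No other single listed feature picks out exactly this set either, so fewer than two features will not do.

[−voice, −lab]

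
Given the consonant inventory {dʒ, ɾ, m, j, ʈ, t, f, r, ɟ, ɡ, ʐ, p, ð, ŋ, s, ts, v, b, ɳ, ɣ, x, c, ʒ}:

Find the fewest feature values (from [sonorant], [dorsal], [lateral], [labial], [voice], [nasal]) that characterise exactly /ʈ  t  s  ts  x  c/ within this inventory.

/ʈ, t, s, ts, x, c/ are all [−voice], [−labial], and no other segment in the inventory matches both values. Dropping any one of them over-generates: [−labial] alone would also admit /dʒ, ɾ, j, r, …/; [−voice] alone would also admit /f, p/. No other single listed feature picks out exactly this set either, so fewer than two features will not do.

[−voice, −labial]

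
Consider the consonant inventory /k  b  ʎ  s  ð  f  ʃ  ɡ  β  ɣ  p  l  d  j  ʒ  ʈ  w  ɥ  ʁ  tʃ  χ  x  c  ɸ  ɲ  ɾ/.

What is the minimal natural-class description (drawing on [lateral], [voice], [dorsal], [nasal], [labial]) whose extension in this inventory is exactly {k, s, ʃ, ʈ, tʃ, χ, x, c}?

[−voice, −labial]

The class [−voice], [−labial] has exactly /k, s, ʃ, ʈ, tʃ, χ, x, c/ as its extension in this inventory. No smaller conjunction from the listed features achieves this: [−labial] alone would also admit /ʎ, ð, ɡ, ɣ, …/; [−voice] alone would also admit /f, p, ɸ/; and checking the remaining single features turns up none with this extension.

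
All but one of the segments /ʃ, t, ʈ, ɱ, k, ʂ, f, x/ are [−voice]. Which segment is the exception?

ɱ

/k, f, x, ʃ, ʈ, t, ʂ/ are all [−voice]; /ɱ/ (labiodental nasal) is [+voice].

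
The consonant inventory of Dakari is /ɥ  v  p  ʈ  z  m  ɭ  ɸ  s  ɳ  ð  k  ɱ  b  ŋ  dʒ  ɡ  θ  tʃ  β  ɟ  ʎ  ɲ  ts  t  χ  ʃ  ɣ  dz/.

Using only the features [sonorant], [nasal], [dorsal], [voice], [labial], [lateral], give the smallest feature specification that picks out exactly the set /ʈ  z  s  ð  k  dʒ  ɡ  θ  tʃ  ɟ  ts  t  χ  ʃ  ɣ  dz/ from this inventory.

[-sonorant, -labial]

Every target segment is [-sonorant], [-labial]; each remaining inventory member fails at least one of these. Each conjunct is needed — [-labial] alone would also admit /ɭ, ɳ, ŋ, ʎ, …/; [-sonorant] alone would also admit /v, p, ɸ, b, …/ — and no other single listed feature has exactly this extension, so two is the minimum.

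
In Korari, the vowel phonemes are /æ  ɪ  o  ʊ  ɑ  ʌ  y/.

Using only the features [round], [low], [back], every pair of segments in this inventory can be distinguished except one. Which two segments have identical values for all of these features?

Both /ʊ/ and /o/ are [+round], [−low], [+back]. Since the list omits [high] and [tense] — which do distinguish the high back rounded lax vowel from the mid back rounded tense vowel — this pair collapses; all other pairs remain distinct.

ʊ, o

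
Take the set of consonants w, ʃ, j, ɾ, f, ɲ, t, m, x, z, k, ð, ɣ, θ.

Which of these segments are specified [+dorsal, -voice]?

Checking each segment against [+dorsal], [-voice]: /x/ (voiceless velar fricative), /k/ (voiceless velar stop) satisfy every feature; every other segment in the inventory fails at least one.

x, k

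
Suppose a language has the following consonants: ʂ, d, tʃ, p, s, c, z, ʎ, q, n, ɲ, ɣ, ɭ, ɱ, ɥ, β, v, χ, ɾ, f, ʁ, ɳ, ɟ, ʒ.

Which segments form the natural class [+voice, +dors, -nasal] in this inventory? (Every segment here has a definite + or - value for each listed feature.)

ʎ, ɣ, ɥ, ʁ, ɟ

Checking each segment against [+voice], [+dorsal], [-nasal]: /ʎ/ (palatal lateral approximant), /ɣ/ (voiced velar fricative), /ɥ/ (labial-palatal glide), /ʁ/ (voiced uvular fricative), /ɟ/ (voiced palatal stop) satisfy every feature; every other segment in the inventory fails at least one.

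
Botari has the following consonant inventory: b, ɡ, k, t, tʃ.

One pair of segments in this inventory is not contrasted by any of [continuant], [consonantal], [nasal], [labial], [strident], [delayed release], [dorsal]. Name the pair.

/ɡ/ (voiced velar stop) and /k/ (voiceless velar stop) are both [−continuant], [+consonantal], [−nasal], [−labial], [−strident], [−delayed release], [+dorsal], so none of the listed features separates them. (They do differ in [voice], which is not among the given features.) Every other pair in the inventory differs on at least one listed feature.

ɡ, k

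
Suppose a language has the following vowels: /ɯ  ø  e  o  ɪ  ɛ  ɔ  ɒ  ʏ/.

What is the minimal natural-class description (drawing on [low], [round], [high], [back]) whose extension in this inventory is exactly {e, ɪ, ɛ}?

/e, ɪ, ɛ/ are all [−back], [−round], and no other segment in the inventory matches both values. Dropping any one of them over-generates: [−round] alone would also admit /ɯ/; [−back] alone would also admit /ø, ʏ/. No other single listed feature picks out exactly this set either, so fewer than two features will not do.

[−back, −round]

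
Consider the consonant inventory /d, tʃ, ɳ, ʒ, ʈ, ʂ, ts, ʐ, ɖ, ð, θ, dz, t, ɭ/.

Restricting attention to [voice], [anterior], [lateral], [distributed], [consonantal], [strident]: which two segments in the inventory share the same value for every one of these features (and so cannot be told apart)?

ɳ, ɖ

On the given features, /ɳ/ and /ɖ/ have an identical profile: [+voice], [-anterior], [-lateral], [-distributed], [+consonantal], [-strident]. No other two segments in the inventory coincide on all 6 features. (They do differ in [sonorant] and [nasal], which are not among the given features.)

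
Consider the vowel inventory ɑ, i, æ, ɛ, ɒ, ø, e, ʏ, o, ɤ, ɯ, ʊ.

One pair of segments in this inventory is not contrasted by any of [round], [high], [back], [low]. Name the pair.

/e/ (mid front unrounded tense vowel) and /ɛ/ (mid front unrounded lax vowel) are both [-round], [-high], [-back], [-low], so none of the listed features separates them. (They do differ in [tense], which is not among the given features.) Every other pair in the inventory differs on at least one listed feature.

e, ɛ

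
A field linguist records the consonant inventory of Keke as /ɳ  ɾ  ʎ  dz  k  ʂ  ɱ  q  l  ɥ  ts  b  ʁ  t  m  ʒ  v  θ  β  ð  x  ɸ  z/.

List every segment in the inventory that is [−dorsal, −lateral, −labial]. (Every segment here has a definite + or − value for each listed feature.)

Among the inventory, the [−dorsal] segments are /ɳ, ɾ, dz, ʂ, ɱ, l, ts, b, t, m, ʒ, v, θ, β, ð, ɸ, z/.
Among these, [−lateral] gives /ɳ, ɾ, dz, ʂ, ɱ, ts, b, t, m, ʒ, v, θ, β, ð, ɸ, z/.
Intersecting with [−labial] leaves /ɳ, ɾ, dz, ʂ, ts, t, ʒ, θ, ð, z/.

ɳ, ɾ, dz, ʂ, ts, t, ʒ, θ, ð, z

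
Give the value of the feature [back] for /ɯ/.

/ɯ/ is the high back unrounded vowel. The feature [back] marks segments produced with the tongue body retracted; /ɯ/ has this property, so it is [+back].

[+back]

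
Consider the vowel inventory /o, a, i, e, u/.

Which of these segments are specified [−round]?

The feature [round] marks segments produced with lip rounding. In this inventory /a, i, e/ lack that property, so they are [−round]; /o, u/ are [+round].

a, i, e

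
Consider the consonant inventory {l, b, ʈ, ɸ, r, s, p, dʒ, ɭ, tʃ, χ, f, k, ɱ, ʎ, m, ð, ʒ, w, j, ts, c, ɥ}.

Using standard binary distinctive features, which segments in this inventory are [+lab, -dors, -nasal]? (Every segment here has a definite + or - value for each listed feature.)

Checking each segment against [+labial], [-dorsal], [-nasal]: /b/ (voiced bilabial stop), /ɸ/ (voiceless bilabial fricative), /p/ (voiceless bilabial stop), /f/ (voiceless labiodental fricative) satisfy every feature; every other segment in the inventory fails at least one.

b, ɸ, p, f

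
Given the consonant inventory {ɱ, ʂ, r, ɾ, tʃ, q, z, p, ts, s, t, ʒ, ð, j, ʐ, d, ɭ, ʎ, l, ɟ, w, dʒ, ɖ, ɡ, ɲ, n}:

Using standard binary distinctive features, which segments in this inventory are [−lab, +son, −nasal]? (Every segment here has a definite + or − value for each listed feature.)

Eliminate segments failing any feature: /ɱ, p, w/ are [+labial]; /ʂ, tʃ, q, z, ts, s, t, ʒ, ð, ʐ, d, ɟ, dʒ, ɖ, ɡ/ are [−sonorant]; /ɲ, n/ are [+nasal]. The remaining /r, ɾ, j, ɭ, ʎ, l/ satisfy [−labial], [+sonorant], [−nasal].

r, ɾ, j, ɭ, ʎ, l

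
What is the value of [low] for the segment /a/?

[+low]

/a/ is the low unrounded vowel, hence [+low].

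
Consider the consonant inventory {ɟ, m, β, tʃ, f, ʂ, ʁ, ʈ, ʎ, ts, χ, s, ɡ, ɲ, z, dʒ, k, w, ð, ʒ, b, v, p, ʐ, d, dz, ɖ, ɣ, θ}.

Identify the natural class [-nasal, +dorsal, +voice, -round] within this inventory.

ɟ, ʁ, ʎ, ɡ, ɣ

Eliminate segments failing any feature: /m, ɲ/ are [+nasal]; /β, tʃ, f, ʂ, ʈ, ts, s, z, dʒ, ð, ʒ, b, v, p, ʐ, d, dz, ɖ, θ/ are [-dorsal]; /χ, k/ are [-voice]; /w/ is [+round]. The remaining /ɟ, ʁ, ʎ, ɡ, ɣ/ satisfy [-nasal], [+dorsal], [+voice], [-round].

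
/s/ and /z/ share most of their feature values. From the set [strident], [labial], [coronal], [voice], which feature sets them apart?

/s/ (voiceless alveolar fricative) and /z/ (voiced alveolar fricative) agree on [+strident], [−labial], [+coronal]. They differ on [voice] (/s/ [−], /z/ [+]).

[voice]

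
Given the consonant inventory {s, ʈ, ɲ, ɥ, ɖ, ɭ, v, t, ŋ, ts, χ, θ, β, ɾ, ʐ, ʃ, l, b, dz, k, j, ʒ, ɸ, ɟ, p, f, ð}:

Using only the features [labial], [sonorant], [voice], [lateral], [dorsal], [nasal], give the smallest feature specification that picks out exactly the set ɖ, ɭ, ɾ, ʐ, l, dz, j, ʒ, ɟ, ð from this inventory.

[+voice, −nasal, −labial]

/ɖ, ɭ, ɾ, ʐ, l, dz, j, ʒ, ɟ, ð/ are all [+voice], [−nasal], [−labial], and no other segment in the inventory matches all three values. Dropping any one of them over-generates: [−nasal, −labial] alone would also admit /s, ʈ, t, ts, …/; [+voice, −labial] alone would also admit /ɲ, ŋ/; [+voice, −nasal] alone would also admit /ɥ, v, β, b/. No other combination of two listed features picks out exactly this set either, so fewer than three features will not do.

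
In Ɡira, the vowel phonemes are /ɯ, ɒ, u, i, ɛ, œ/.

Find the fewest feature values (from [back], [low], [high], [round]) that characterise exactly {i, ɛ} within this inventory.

/i, ɛ/ are all [−back], [−round], and no other segment in the inventory matches both values. Dropping any one of them over-generates: [−round] alone would also admit /ɯ/; [−back] alone would also admit /œ/. No other single listed feature picks out exactly this set either, so fewer than two features will not do.

[−back, −round]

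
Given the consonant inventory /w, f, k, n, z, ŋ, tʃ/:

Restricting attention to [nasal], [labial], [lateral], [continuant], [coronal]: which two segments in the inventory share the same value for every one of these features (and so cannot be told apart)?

Both /w/ and /f/ are [−nasal], [+labial], [−lateral], [+continuant], [−coronal]. Since the list omits [sonorant], [voice], [round] and [dorsal] — which do distinguish the labial-velar glide from the voiceless labiodental fricative — this pair collapses; all other pairs remain distinct.

w, f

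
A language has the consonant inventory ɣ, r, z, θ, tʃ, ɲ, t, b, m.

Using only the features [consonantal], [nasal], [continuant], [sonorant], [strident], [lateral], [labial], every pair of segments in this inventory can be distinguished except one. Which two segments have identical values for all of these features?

θ, ɣ

/θ/ (voiceless dental fricative) and /ɣ/ (voiced velar fricative) are both [+consonantal], [-nasal], [+continuant], [-sonorant], [-strident], [-lateral], [-labial], so none of the listed features separates them. (They do differ in [voice], [coronal] and [dorsal], which are not among the given features.) Every other pair in the inventory differs on at least one listed feature.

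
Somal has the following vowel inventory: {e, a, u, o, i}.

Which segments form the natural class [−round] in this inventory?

The feature [round] marks segments produced with lip rounding. In this inventory /e, a, i/ lack that property, so they are [−round]; /u, o/ are [+round].

e, a, i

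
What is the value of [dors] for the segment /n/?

[-dorsal]

/n/ is the alveolar nasal. The feature [dorsal] marks segments articulated with the tongue body; /n/ lacks this property, so it is [-dorsal].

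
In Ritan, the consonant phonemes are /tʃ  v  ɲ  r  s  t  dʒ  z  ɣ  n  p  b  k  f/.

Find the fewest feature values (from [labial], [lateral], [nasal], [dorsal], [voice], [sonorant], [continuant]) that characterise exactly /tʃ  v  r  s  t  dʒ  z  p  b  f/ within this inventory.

[−nasal, −dorsal]

The class [−nasal], [−dorsal] has exactly /tʃ, v, r, s, t, dʒ, z, p, b, f/ as its extension in this inventory. No smaller conjunction from the listed features achieves this: [−dorsal] alone would also admit /n/; [−nasal] alone would also admit /ɣ, k/; and checking the remaining single features turns up none with this extension.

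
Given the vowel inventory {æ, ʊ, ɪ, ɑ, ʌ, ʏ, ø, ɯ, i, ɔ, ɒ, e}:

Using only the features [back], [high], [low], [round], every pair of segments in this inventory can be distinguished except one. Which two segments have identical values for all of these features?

ɪ, i

On the given features, /ɪ/ and /i/ have an identical profile: [-back], [+high], [-low], [-round]. No other two segments in the inventory coincide on all 4 features. (They do differ in [tense], which is not among the given features.)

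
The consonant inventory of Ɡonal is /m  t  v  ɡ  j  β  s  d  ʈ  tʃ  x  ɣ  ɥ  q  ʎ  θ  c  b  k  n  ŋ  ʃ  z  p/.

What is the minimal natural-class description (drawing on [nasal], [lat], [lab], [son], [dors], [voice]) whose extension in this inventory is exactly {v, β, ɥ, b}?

[+voice, -nasal, +lab]

The class [+voice], [-nasal], [+labial] has exactly /v, β, ɥ, b/ as its extension in this inventory. No smaller conjunction from the listed features achieves this: [-nasal, +labial] alone would also admit /p/; [+voice, +labial] alone would also admit /m/; [+voice, -nasal] alone would also admit /ɡ, j, d, ɣ, …/; and checking the remaining two-feature bundles turns up none with this extension.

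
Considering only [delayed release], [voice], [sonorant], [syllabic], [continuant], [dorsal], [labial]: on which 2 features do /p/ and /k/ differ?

[labial], [dorsal]

/p/ is the voiceless bilabial stop and /k/ is the voiceless velar stop. Both are [-delayed release], [-voice], [-sonorant], [-syllabic], [-continuant]. /p/ is [+labial] while /k/ is [-labial]; /p/ is [-dorsal] while /k/ is [+dorsal], so the distinguishing features are [labial], [dorsal].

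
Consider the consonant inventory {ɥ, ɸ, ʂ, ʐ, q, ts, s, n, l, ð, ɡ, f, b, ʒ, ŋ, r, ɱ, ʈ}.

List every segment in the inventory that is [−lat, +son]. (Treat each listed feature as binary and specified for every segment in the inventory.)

Checking each segment against [−lateral], [+sonorant]: /ɥ/ (labial-palatal glide), /n/ (alveolar nasal), /ŋ/ (velar nasal), /r/ (alveolar trill), /ɱ/ (labiodental nasal) satisfy every feature; every other segment in the inventory fails at least one.

ɥ, n, ŋ, r, ɱ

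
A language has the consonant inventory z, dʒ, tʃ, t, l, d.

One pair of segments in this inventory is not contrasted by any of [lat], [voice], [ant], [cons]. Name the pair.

On the given features, /z/ and /d/ have an identical profile: [-lateral], [+voice], [+anterior], [+consonantal]. No other two segments in the inventory coincide on all 4 features. (They do differ in [continuant] and [strident], which are not among the given features.)

z, d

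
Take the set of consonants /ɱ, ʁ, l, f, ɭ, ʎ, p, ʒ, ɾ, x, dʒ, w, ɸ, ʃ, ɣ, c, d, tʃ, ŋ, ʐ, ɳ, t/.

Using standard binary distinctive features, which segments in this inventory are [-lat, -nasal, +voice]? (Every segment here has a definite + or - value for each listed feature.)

Checking each segment against [-lateral], [-nasal], [+voice]: /ʁ/ (voiced uvular fricative), /ʒ/ (voiced postalveolar fricative), /ɾ/ (alveolar tap), /dʒ/ (voiced postalveolar affricate), /w/ (labial-velar glide), /ɣ/ (voiced velar fricative), among others, satisfy every feature; every other segment in the inventory fails at least one.

ʁ, ʒ, ɾ, dʒ, w, ɣ, d, ʐ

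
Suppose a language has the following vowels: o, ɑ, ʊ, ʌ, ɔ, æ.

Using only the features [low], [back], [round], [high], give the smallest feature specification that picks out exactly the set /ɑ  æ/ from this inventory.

[+low]

The target set is precisely the extension of [+low] in this inventory.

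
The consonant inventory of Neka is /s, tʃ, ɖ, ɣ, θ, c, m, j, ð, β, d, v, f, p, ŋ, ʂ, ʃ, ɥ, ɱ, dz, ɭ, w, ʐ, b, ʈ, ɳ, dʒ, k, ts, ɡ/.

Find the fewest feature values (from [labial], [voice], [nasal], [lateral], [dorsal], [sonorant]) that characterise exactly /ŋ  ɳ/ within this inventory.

/ŋ, ɳ/ are all [+nasal], [−labial], and no other segment in the inventory matches both values. Dropping any one of them over-generates: [−labial] alone would also admit /s, tʃ, ɖ, ɣ, …/; [+nasal] alone would also admit /m, ɱ/. No other single listed feature picks out exactly this set either, so fewer than two features will not do.

[+nasal, −labial]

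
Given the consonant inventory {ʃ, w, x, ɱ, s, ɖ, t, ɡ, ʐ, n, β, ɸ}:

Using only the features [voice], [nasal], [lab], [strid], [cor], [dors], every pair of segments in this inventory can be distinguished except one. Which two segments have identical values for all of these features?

Both /s/ and /ʃ/ are [−voice], [−nasal], [−labial], [+strident], [+coronal], [−dorsal]. Since the list omits [anterior] and [distributed] — which do distinguish the voiceless alveolar fricative from the voiceless postalveolar fricative — this pair collapses; all other pairs remain distinct.

s, ʃ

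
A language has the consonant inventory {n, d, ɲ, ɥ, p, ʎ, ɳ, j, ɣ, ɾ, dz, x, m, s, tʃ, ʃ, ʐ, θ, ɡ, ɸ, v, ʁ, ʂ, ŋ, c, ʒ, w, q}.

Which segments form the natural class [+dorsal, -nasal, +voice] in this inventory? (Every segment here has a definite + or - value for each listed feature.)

ɥ, ʎ, j, ɣ, ɡ, ʁ, w

Checking each segment against [+dorsal], [-nasal], [+voice]: /ɥ/ (labial-palatal glide), /ʎ/ (palatal lateral approximant), /j/ (palatal glide), /ɣ/ (voiced velar fricative), /ɡ/ (voiced velar stop), /ʁ/ (voiced uvular fricative), among others, satisfy every feature; every other segment in the inventory fails at least one.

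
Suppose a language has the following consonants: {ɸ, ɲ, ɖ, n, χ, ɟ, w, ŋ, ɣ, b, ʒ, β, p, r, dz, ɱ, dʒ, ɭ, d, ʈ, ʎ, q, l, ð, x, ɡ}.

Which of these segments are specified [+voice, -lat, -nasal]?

ɖ, ɟ, w, ɣ, b, ʒ, β, r, dz, dʒ, d, ð, ɡ

The [+voice] segments are /ɲ, ɖ, n, ɟ, w, ŋ, ɣ, b, ʒ, β, r, dz, ɱ, dʒ, ɭ, d, ʎ, l, ð, ɡ/.
Within that set, [-lateral] gives /ɲ, ɖ, n, ɟ, w, ŋ, ɣ, b, ʒ, β, r, dz, ɱ, dʒ, d, ð, ɡ/.
Within that set, [-nasal] leaves /ɖ, ɟ, w, ɣ, b, ʒ, β, r, dz, dʒ, d, ð, ɡ/.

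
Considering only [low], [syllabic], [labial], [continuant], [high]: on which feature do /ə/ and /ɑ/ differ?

[low]

/ə/ (mid central vowel (schwa)) and /ɑ/ (low back unrounded vowel) agree on [+syllabic], [-labial], [+continuant], [-high]. They differ on [low] (/ə/ [-], /ɑ/ [+]).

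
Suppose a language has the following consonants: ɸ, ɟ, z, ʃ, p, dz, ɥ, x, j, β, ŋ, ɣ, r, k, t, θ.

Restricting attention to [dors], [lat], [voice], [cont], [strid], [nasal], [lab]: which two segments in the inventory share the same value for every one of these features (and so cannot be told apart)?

j, ɣ

/j/ (palatal glide) and /ɣ/ (voiced velar fricative) are both [+dorsal], [-lateral], [+voice], [+continuant], [-strident], [-nasal], [-labial], so none of the listed features separates them. (They do differ in [sonorant] and [back], which are not among the given features.) Every other pair in the inventory differs on at least one listed feature.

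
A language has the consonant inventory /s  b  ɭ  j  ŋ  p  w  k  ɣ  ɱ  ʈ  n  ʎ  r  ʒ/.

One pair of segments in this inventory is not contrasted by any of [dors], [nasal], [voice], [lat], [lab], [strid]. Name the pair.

ɣ, j

Both /ɣ/ and /j/ are [+dorsal], [−nasal], [+voice], [−lateral], [−labial], [−strident]. Since the list omits [sonorant] and [back] — which do distinguish the voiced velar fricative from the palatal glide — this pair collapses; all other pairs remain distinct.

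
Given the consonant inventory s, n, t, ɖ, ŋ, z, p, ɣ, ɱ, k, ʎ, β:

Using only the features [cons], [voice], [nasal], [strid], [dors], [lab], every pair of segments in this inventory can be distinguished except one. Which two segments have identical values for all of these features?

Both /ʎ/ and /ɣ/ are [+consonantal], [+voice], [−nasal], [−strident], [+dorsal], [−labial]. Since the list omits [sonorant], [lateral] and [back] — which do distinguish the palatal lateral approximant from the voiced velar fricative — this pair collapses; all other pairs remain distinct.

ʎ, ɣ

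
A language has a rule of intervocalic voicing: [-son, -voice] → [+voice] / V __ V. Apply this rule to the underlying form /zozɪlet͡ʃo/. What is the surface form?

[zozɪled͡ʒo]

The only segment in the rule's environment that also matches [-son, -voice] is /t͡ʃ/. Applying [+voice] turns the voiceless postalveolar affricate into /d͡ʒ/ (voiced postalveolar affricate), giving [zozɪled͡ʒo].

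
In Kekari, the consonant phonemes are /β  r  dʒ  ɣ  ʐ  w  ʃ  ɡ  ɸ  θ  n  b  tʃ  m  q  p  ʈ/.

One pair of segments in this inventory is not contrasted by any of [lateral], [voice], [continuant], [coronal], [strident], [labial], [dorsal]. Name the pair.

Both /m/ and /b/ are [−lateral], [+voice], [−continuant], [−coronal], [−strident], [+labial], [−dorsal]. Since the list omits [sonorant] and [nasal] — which do distinguish the bilabial nasal from the voiced bilabial stop — this pair collapses; all other pairs remain distinct.

m, b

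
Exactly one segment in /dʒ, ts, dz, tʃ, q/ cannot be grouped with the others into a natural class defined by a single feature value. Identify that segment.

q

The remaining segments after removing /q/ share [+delayed release]; /q/ (voiceless uvular stop) is [−delayed release]. For every other candidate removal, the leftover set fails to share any single feature value that the removed segment lacks.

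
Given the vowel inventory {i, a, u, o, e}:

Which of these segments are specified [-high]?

a, o, e

The [-high] segments here are /a, o, e/; the remaining /i, u/ are [+high].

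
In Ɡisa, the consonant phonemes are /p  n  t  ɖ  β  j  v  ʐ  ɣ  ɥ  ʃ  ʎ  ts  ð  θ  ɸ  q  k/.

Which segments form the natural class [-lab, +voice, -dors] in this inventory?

n, ɖ, ʐ, ð

Checking each segment against [-labial], [+voice], [-dorsal]: /n/ (alveolar nasal), /ɖ/ (voiced retroflex stop), /ʐ/ (voiced retroflex fricative), /ð/ (voiced dental fricative) satisfy every feature; every other segment in the inventory fails at least one.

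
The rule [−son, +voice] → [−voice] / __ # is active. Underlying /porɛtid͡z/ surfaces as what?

Only the final segment /d͡z/ is both word-final and matches the structural description. It is a voiced alveolar affricate, so [−son, +voice] holds; changing it to [−voice] with all other features held fixed yields /t͡s/ (voiceless alveolar affricate). No other segment meets both the structural description and the environment, so the output is [porɛtit͡s].

[porɛtit͡s]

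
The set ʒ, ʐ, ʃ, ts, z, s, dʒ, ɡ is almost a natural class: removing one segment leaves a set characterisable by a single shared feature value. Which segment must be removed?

/ʃ, ʐ, s, dʒ, ʒ, ts, z/ are all [+strident], but /ɡ/ (voiced velar stop) is [-strident]. No other single segment can be removed to leave a set sharing one feature value that the removed segment lacks, so /ɡ/ is the odd one out.

ɡ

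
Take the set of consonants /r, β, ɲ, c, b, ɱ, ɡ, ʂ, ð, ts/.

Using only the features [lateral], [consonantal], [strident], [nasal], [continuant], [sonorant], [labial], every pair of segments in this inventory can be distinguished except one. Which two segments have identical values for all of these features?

On the given features, /ɡ/ and /c/ have an identical profile: [−lateral], [+consonantal], [−strident], [−nasal], [−continuant], [−sonorant], [−labial]. No other two segments in the inventory coincide on all 7 features. (They do differ in [voice] and [back], which are not among the given features.)

ɡ, c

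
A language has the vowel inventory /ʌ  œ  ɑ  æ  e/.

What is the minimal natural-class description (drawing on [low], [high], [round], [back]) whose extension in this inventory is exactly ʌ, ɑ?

/ʌ, ɑ/ are exactly the [+back] segments in the inventory, so a single feature suffices.

[+back]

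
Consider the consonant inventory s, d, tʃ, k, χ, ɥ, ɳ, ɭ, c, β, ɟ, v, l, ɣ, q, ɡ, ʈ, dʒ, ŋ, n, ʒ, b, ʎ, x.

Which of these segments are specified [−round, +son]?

The [−round] segments are /s, d, tʃ, k, χ, ɳ, ɭ, c, β, ɟ, v, l, ɣ, q, ɡ, ʈ, dʒ, ŋ, n, ʒ, b, ʎ, x/.
Within that set, [+sonorant] leaves /ɳ, ɭ, l, ŋ, n, ʎ/.

ɳ, ɭ, l, ŋ, n, ʎ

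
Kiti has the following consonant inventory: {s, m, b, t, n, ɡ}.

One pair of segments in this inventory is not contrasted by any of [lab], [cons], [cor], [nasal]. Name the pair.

t, s

Both /t/ and /s/ are [−labial], [+consonantal], [+coronal], [−nasal]. Since the list omits [continuant] and [strident] — which do distinguish the voiceless alveolar stop from the voiceless alveolar fricative — this pair collapses; all other pairs remain distinct.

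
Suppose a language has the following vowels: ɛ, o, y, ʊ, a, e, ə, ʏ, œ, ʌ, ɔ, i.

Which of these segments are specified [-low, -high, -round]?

Checking each segment against [-low], [-high], [-round]: /ɛ/ (mid front unrounded lax vowel), /e/ (mid front unrounded tense vowel), /ə/ (mid central vowel (schwa)), /ʌ/ (mid back unrounded lax vowel) satisfy every feature; every other segment in the inventory fails at least one.

ɛ, e, ə, ʌ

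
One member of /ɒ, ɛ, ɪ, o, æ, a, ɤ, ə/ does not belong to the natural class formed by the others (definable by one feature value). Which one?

ɪ

/ə, ɤ, ɒ, ɛ, a, æ, o/ are all [−high], but /ɪ/ (high front unrounded lax vowel) is [+high]. No other single segment can be removed to leave a set sharing one feature value that the removed segment lacks, so /ɪ/ is the odd one out.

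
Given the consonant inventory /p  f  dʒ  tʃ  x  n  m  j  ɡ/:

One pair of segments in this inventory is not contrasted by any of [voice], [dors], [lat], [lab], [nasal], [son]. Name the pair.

p, f

On the given features, /p/ and /f/ have an identical profile: [−voice], [−dorsal], [−lateral], [+labial], [−nasal], [−sonorant]. No other two segments in the inventory coincide on all 6 features. (They do differ in [continuant], which is not among the given features.)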